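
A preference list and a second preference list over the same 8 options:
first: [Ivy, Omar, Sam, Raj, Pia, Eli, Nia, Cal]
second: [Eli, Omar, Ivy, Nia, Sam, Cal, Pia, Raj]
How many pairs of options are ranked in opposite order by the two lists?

There are 12 pairs.

Assign each item its position (1..8) in the first ordering, then rewrite the second ordering as that position sequence:
positions: Ivy→1, Omar→2, Sam→3, Raj→4, Pia→5, Eli→6, Nia→7, Cal→8
second ordering as positions: [6, 2, 1, 7, 3, 8, 5, 4]
Discordant pairs = inversions in this position sequence.
6: 2, 1, 3, 5, 4 → 5
2: 1 → 1
1: 0
7: 3, 5, 4 → 3
3: 0
8: 5, 4 → 2
5: 4 → 1
4: 0
Total: 5 + 1 + 0 + 3 + 0 + 2 + 1 + 0 = 12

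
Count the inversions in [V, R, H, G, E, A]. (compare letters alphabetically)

15 inversions

For each element, count later entries that are smaller:
V: 5
R: 4
H: 3
G: 2
E: 1
A: 0
Sum: 5 + 4 + 3 + 2 + 1 + 0 = 15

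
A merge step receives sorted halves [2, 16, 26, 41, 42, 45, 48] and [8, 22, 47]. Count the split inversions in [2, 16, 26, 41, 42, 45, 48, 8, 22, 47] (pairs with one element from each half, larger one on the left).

For each element r of the right run, count left-run elements greater than r:
r = 8: 16, 26, 41, 42, 45, 48 → 6
r = 22: 26, 41, 42, 45, 48 → 5
r = 47: 48 → 1
Cross-inversions: 6 + 5 + 1 = 12

12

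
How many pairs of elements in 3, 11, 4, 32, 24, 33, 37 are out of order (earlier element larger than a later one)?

There are 2 out-of-order pairs.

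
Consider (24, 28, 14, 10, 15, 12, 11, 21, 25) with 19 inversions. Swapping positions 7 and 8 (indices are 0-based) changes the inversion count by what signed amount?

+1

Positions 7 and 8 hold 21 and 25; after swapping, the array is [24, 28, 14, 10, 15, 12, 11, 25, 21].
Element-by-element contributions:
24: 6
28: 7
14: 3
10: 0
15: 2
12: 1
11: 0
25: 1
21: 0
Sum: 6 + 7 + 3 + 0 + 2 + 1 + 0 + 1 + 0 = 20
Change: 20 − 19 = +1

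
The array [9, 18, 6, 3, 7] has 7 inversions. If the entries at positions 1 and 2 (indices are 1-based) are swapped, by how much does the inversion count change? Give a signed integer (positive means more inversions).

+1

Positions 1 and 2 hold 9 and 18; after swapping, the array is [18, 9, 6, 3, 7].
Count, for each position, how many later elements it exceeds:
18 → 9, 6, 3, 7 → 4
9 → 6, 3, 7 → 3
6 → 3 → 1
3 → none → 0
7 → none → 0
Sum: 4 + 3 + 1 + 0 + 0 = 8
Change: 8 − 7 = +1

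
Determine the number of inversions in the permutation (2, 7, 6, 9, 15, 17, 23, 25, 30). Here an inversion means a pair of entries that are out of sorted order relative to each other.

Count, for each position, how many later elements it exceeds:
2: 0
7: 1
6: 0
9: 0
15: 0
17: 0
23: 0
25: 0
30: 0
Sum: 0 + 1 + 0 + 0 + 0 + 0 + 0 + 0 + 0 = 1

1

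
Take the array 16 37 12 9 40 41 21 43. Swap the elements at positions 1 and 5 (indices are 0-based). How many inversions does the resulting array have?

Positions 1 and 5 hold 37 and 41; after swapping, the array is [16, 41, 12, 9, 40, 37, 21, 43].
For each element, count later entries that are smaller:
16 → 12, 9 → 2
41 → 12, 9, 40, 37, 21 → 5
12 → 9 → 1
9 → none → 0
40 → 37, 21 → 2
37 → 21 → 1
21 → none → 0
43 → none → 0
Sum: 2 + 5 + 1 + 0 + 2 + 1 + 0 + 0 = 11

11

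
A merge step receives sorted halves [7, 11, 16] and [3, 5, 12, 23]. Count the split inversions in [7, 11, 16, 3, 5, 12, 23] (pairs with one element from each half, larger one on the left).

7

Count, for every r in R, how many entries of L exceed r:
r = 3: 7, 11, 16 → 3
r = 5: 7, 11, 16 → 3
r = 12: 16 → 1
r = 23: none → 0
Cross-inversions: 3 + 3 + 1 + 0 = 7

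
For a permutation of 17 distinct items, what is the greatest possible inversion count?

136

The maximum occurs when the array is in strictly decreasing order: every one of the C(17, 2) pairs is inverted.
C(17, 2) = 17·16/2 = 136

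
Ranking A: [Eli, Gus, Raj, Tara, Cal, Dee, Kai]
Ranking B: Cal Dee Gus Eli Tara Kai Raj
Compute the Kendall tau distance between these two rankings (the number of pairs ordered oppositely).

11 discordant pairs

Assign each item its position (1..7) in the first ordering, then rewrite the second ordering as that position sequence:
positions: Eli→1, Gus→2, Raj→3, Tara→4, Cal→5, Dee→6, Kai→7
second ordering as positions: [5, 6, 2, 1, 4, 7, 3]
Discordant pairs = inversions in this position sequence.
5: 2, 1, 4, 3 → 4
6: 2, 1, 4, 3 → 4
2: 1 → 1
1: 0
4: 3 → 1
7: 3 → 1
3: 0
Total: 4 + 4 + 1 + 0 + 1 + 1 + 0 = 11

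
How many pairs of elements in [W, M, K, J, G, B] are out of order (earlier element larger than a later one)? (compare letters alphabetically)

There are 15 inversions.

Sweep left to right; for each value list the smaller values that follow it:
W: 5
M: 4
K: 3
J: 2
G: 1
B: 0
Sum: 5 + 4 + 3 + 2 + 1 + 0 = 15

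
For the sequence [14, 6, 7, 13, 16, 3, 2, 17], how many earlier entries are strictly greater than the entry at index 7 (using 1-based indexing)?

The element at index 7 is 2.
Elements before it: 14, 6, 7, 13, 16, 3
Those larger than 2: 14, 6, 7, 13, 16, 3

6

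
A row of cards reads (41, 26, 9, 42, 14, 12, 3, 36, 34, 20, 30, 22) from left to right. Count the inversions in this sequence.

Sweep left to right; for each value list the smaller values that follow it:
41 → 26, 9, 14, 12, 3, 36, 34, 20, 30, 22 → 10
26 → 9, 14, 12, 3, 20, 22 → 6
9 → 3 → 1
42 → 14, 12, 3, 36, 34, 20, 30, 22 → 8
14 → 12, 3 → 2
12 → 3 → 1
3 → none → 0
36 → 34, 20, 30, 22 → 4
34 → 20, 30, 22 → 3
20 → none → 0
30 → 22 → 1
22 → none → 0
Sum: 10 + 6 + 1 + 8 + 2 + 1 + 0 + 4 + 3 + 0 + 1 + 0 = 36

36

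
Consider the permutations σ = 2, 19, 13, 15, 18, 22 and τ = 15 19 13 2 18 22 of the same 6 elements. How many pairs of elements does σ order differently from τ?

5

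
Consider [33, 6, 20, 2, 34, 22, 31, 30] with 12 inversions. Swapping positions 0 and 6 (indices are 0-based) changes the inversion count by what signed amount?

-1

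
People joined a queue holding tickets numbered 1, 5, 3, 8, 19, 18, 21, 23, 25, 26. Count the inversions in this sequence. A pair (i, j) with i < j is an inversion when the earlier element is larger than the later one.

Count, for each position, how many later elements it exceeds:
1: 0
5: 1
3: 0
8: 0
19: 1
18: 0
21: 0
23: 0
25: 0
26: 0
Sum: 0 + 1 + 0 + 0 + 1 + 0 + 0 + 0 + 0 + 0 = 2

There are 2 out-of-order pairs.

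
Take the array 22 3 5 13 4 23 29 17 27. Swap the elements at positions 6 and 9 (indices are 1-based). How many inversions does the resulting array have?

Positions 6 and 9 hold 23 and 27; after swapping, the array is [22, 3, 5, 13, 4, 27, 29, 17, 23].
Count, for each position, how many later elements it exceeds:
22 → 3, 5, 13, 4, 17 → 5
3 → none → 0
5 → 4 → 1
13 → 4 → 1
4 → none → 0
27 → 17, 23 → 2
29 → 17, 23 → 2
17 → none → 0
23 → none → 0
Sum: 5 + 0 + 1 + 1 + 0 + 2 + 2 + 0 + 0 = 11

11 inversions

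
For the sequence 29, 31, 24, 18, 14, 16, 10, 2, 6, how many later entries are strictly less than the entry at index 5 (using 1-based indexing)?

3

The element at index 5 is 14.
Elements after it: 16, 10, 2, 6
Those smaller than 14: 10, 2, 6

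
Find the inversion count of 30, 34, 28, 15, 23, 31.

9

For each element, count later entries that are smaller:
30 → 28, 15, 23 → 3
34 → 28, 15, 23, 31 → 4
28 → 15, 23 → 2
15 → none → 0
23 → none → 0
31 → none → 0
Sum: 3 + 4 + 2 + 0 + 0 + 0 = 9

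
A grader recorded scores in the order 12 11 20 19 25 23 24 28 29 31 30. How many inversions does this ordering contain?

5

Sweep left to right; for each value list the smaller values that follow it:
12 → 11 → 1
11 → none → 0
20 → 19 → 1
19 → none → 0
25 → 23, 24 → 2
23 → none → 0
24 → none → 0
28 → none → 0
29 → none → 0
31 → 30 → 1
30 → none → 0
Sum: 1 + 0 + 1 + 0 + 2 + 0 + 0 + 0 + 0 + 1 + 0 = 5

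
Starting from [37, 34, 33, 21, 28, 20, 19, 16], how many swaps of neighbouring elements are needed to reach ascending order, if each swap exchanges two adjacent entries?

27

Each adjacent swap fixes exactly one inversion, so the minimum swap count equals the number of inversions.
Count inversions — for each element, later elements that are smaller:
37: 34, 33, 21, 28, 20, 19, 16 → 7
34: 33, 21, 28, 20, 19, 16 → 6
33: 21, 28, 20, 19, 16 → 5
21: 20, 19, 16 → 3
28: 20, 19, 16 → 3
20: 19, 16 → 2
19: 16 → 1
16: none → 0
Total inversions: 7 + 6 + 5 + 3 + 3 + 2 + 1 + 0 = 27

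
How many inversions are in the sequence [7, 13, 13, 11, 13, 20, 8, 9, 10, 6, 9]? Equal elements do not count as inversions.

32

For each element, count later entries that are smaller:
7 → 6 → 1
13 → 11, 8, 9, 10, 6, 9 → 6
13 → 11, 8, 9, 10, 6, 9 → 6
11 → 8, 9, 10, 6, 9 → 5
13 → 8, 9, 10, 6, 9 → 5
20 → 8, 9, 10, 6, 9 → 5
8 → 6 → 1
9 → 6 → 1
10 → 6, 9 → 2
6 → none → 0
9 → none → 0
Sum: 1 + 6 + 6 + 5 + 5 + 5 + 1 + 1 + 2 + 0 + 0 = 32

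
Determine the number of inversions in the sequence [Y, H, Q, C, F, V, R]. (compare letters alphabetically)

11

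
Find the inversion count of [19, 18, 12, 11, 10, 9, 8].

For each element, count later entries that are smaller:
19: 6
18: 5
12: 4
11: 3
10: 2
9: 1
8: 0
Sum: 6 + 5 + 4 + 3 + 2 + 1 + 0 = 21

Inversions: 21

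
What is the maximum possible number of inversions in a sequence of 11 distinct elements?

55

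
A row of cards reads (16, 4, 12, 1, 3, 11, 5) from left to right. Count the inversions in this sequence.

Count, for each position, how many later elements it exceeds:
16: 6
4: 2
12: 4
1: 0
3: 0
11: 1
5: 0
Sum: 6 + 2 + 4 + 0 + 0 + 1 + 0 = 13

There are 13 inversions.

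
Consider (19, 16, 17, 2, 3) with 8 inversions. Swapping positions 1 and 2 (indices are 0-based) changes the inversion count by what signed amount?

Positions 1 and 2 hold 16 and 17; after swapping, the array is [19, 17, 16, 2, 3].
Count, for each position, how many later elements it exceeds:
19: 4
17: 3
16: 2
2: 0
3: 0
Sum: 4 + 3 + 2 + 0 + 0 = 9
Change: 9 − 8 = +1

+1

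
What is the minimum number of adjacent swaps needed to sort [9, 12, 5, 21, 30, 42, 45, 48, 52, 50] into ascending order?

Each adjacent swap fixes exactly one inversion, so the minimum swap count equals the number of inversions.
Count inversions — for each element, later elements that are smaller:
9: 5 → 1
12: 5 → 1
5: none → 0
21: none → 0
30: none → 0
42: none → 0
45: none → 0
48: none → 0
52: 50 → 1
50: none → 0
Total inversions: 1 + 1 + 0 + 0 + 0 + 0 + 0 + 0 + 1 + 0 = 3

3 adjacent swaps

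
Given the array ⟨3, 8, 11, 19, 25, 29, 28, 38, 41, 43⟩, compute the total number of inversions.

There is 1 inversion.

For each element, count later entries that are smaller:
3 → none → 0
8 → none → 0
11 → none → 0
19 → none → 0
25 → none → 0
29 → 28 → 1
28 → none → 0
38 → none → 0
41 → none → 0
43 → none → 0
Sum: 0 + 0 + 0 + 0 + 0 + 1 + 0 + 0 + 0 + 0 = 1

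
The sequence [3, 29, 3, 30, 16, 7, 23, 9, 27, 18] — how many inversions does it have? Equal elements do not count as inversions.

18

Count, for each position, how many later elements it exceeds:
3 → none → 0
29 → 3, 16, 7, 23, 9, 27, 18 → 7
3 → none → 0
30 → 16, 7, 23, 9, 27, 18 → 6
16 → 7, 9 → 2
7 → none → 0
23 → 9, 18 → 2
9 → none → 0
27 → 18 → 1
18 → none → 0
Sum: 0 + 7 + 0 + 6 + 2 + 0 + 2 + 0 + 1 + 0 = 18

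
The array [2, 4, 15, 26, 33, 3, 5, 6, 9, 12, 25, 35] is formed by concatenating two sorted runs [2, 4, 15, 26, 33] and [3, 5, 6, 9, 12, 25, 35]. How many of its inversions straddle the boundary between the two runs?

Count, for every r in R, how many entries of L exceed r:
r = 3: 4, 15, 26, 33 → 4
r = 5: 15, 26, 33 → 3
r = 6: 15, 26, 33 → 3
r = 9: 15, 26, 33 → 3
r = 12: 15, 26, 33 → 3
r = 25: 26, 33 → 2
r = 35: none → 0
Cross-inversions: 4 + 3 + 3 + 3 + 3 + 2 + 0 = 18

18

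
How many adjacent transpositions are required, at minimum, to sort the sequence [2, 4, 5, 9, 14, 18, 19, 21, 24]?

The minimum number of adjacent swaps to sort an array equals its inversion count, since every such swap removes exactly one inversion.
Count inversions — for each element, later elements that are smaller:
2: none → 0
4: none → 0
5: none → 0
9: none → 0
14: none → 0
18: none → 0
19: none → 0
21: none → 0
24: none → 0
Total inversions: 0 + 0 + 0 + 0 + 0 + 0 + 0 + 0 + 0 = 0

0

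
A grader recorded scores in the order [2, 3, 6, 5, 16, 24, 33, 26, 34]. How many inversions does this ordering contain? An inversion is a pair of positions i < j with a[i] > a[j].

For each element, count later entries that are smaller:
2 → none → 0
3 → none → 0
6 → 5 → 1
5 → none → 0
16 → none → 0
24 → none → 0
33 → 26 → 1
26 → none → 0
34 → none → 0
Sum: 0 + 0 + 1 + 0 + 0 + 0 + 1 + 0 + 0 = 2

2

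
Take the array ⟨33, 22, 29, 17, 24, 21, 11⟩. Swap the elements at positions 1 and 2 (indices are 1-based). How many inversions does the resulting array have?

16

Positions 1 and 2 hold 33 and 22; after swapping, the array is [22, 33, 29, 17, 24, 21, 11].
Count, for each position, how many later elements it exceeds:
22 → 17, 21, 11 → 3
33 → 29, 17, 24, 21, 11 → 5
29 → 17, 24, 21, 11 → 4
17 → 11 → 1
24 → 21, 11 → 2
21 → 11 → 1
11 → none → 0
Sum: 3 + 5 + 4 + 1 + 2 + 1 + 0 = 16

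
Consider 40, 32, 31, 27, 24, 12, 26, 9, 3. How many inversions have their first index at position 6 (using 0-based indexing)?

2

The element at index 6 is 26.
Elements after it: 9, 3
Those smaller than 26: 9, 3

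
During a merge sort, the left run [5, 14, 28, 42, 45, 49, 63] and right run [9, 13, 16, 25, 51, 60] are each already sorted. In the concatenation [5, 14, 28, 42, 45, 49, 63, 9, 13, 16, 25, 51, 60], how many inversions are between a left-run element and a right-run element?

For each element r of the right run, count left-run elements greater than r:
r = 9: 14, 28, 42, 45, 49, 63 → 6
r = 13: 14, 28, 42, 45, 49, 63 → 6
r = 16: 28, 42, 45, 49, 63 → 5
r = 25: 28, 42, 45, 49, 63 → 5
r = 51: 63 → 1
r = 60: 63 → 1
Cross-inversions: 6 + 6 + 5 + 5 + 1 + 1 = 24

There are 24 split inversions.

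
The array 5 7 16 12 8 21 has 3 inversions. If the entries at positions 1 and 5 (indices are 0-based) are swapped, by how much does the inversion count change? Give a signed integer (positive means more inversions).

+7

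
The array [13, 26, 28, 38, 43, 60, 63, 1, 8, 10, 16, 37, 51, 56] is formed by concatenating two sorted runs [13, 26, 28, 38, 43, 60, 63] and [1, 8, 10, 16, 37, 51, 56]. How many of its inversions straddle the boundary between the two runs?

35

Take each right-half value and tally the left-half values above it:
r = 1: 13, 26, 28, 38, 43, 60, 63 → 7
r = 8: 13, 26, 28, 38, 43, 60, 63 → 7
r = 10: 13, 26, 28, 38, 43, 60, 63 → 7
r = 16: 26, 28, 38, 43, 60, 63 → 6
r = 37: 38, 43, 60, 63 → 4
r = 51: 60, 63 → 2
r = 56: 60, 63 → 2
Cross-inversions: 7 + 7 + 7 + 6 + 4 + 2 + 2 = 35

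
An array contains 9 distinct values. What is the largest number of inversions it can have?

36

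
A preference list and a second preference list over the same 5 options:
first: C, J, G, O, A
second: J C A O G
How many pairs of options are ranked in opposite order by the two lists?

Assign each item its position (1..5) in the first ordering, then rewrite the second ordering as that position sequence:
positions: C→1, J→2, G→3, O→4, A→5
second ordering as positions: [2, 1, 5, 4, 3]
Discordant pairs = inversions in this position sequence.
2: 1 → 1
1: 0
5: 4, 3 → 2
4: 3 → 1
3: 0
Total: 1 + 0 + 2 + 1 + 0 = 4

4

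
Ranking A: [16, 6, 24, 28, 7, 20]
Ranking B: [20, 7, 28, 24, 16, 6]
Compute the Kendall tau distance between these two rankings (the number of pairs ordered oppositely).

14 discordant pairs

Assign each item its position (1..6) in the first ordering, then rewrite the second ordering as that position sequence:
positions: 16→1, 6→2, 24→3, 28→4, 7→5, 20→6
second ordering as positions: [6, 5, 4, 3, 1, 2]
Discordant pairs = inversions in this position sequence.
6: 5, 4, 3, 1, 2 → 5
5: 4, 3, 1, 2 → 4
4: 3, 1, 2 → 3
3: 1, 2 → 2
1: 0
2: 0
Total: 5 + 4 + 3 + 2 + 0 + 0 = 14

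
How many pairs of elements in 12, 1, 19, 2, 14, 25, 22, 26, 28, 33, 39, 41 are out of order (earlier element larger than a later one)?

Count, for each position, how many later elements it exceeds:
12: 2
1: 0
19: 2
2: 0
14: 0
25: 1
22: 0
26: 0
28: 0
33: 0
39: 0
41: 0
Sum: 2 + 0 + 2 + 0 + 0 + 1 + 0 + 0 + 0 + 0 + 0 + 0 = 5

5 out-of-order pairs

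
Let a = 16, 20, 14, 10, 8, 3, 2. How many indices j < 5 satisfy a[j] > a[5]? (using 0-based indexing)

The element at index 5 is 3.
Elements before it: 16, 20, 14, 10, 8
Those larger than 3: 16, 20, 14, 10, 8

5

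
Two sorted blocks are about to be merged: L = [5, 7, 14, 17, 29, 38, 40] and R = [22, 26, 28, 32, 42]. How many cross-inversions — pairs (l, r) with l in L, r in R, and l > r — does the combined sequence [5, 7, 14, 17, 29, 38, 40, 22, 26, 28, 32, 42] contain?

11 split inversions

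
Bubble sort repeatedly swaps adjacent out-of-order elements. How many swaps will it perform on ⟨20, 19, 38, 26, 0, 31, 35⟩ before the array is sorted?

8

Each adjacent swap fixes exactly one inversion, so the minimum swap count equals the number of inversions.
Count inversions — for each element, later elements that are smaller:
20: 19, 0 → 2
19: 0 → 1
38: 26, 0, 31, 35 → 4
26: 0 → 1
0: none → 0
31: none → 0
35: none → 0
Total inversions: 2 + 1 + 4 + 1 + 0 + 0 + 0 = 8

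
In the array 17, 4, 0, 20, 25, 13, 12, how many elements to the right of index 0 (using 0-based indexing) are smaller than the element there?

The element at index 0 is 17.
Elements after it: 4, 0, 20, 25, 13, 12
Those smaller than 17: 4, 0, 13, 12

4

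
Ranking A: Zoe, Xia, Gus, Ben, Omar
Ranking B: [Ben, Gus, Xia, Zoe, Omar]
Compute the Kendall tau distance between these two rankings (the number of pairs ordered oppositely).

Assign each item its position (1..5) in the first ordering, then rewrite the second ordering as that position sequence:
positions: Zoe→1, Xia→2, Gus→3, Ben→4, Omar→5
second ordering as positions: [4, 3, 2, 1, 5]
Discordant pairs = inversions in this position sequence.
4: 3, 2, 1 → 3
3: 2, 1 → 2
2: 1 → 1
1: 0
5: 0
Total: 3 + 2 + 1 + 0 + 0 = 6

6 discordant pairs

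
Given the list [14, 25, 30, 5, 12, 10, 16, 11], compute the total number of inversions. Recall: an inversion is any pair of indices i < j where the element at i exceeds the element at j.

Count, for each position, how many later elements it exceeds:
14 → 5, 12, 10, 11 → 4
25 → 5, 12, 10, 16, 11 → 5
30 → 5, 12, 10, 16, 11 → 5
5 → none → 0
12 → 10, 11 → 2
10 → none → 0
16 → 11 → 1
11 → none → 0
Sum: 4 + 5 + 5 + 0 + 2 + 0 + 1 + 0 = 17

17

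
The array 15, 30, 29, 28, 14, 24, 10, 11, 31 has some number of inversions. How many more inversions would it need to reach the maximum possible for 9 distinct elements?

14

Maximum inversions for 9 distinct elements is C(9, 2) = 9·8/2 = 36.
Current inversions — for each element, count later smaller elements:
15: 3
30: 6
29: 5
28: 4
14: 2
24: 2
10: 0
11: 0
31: 0
Current total: 3 + 6 + 5 + 4 + 2 + 2 + 0 + 0 + 0 = 22
Shortfall: 36 − 22 = 14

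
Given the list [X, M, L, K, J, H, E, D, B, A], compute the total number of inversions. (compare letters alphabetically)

45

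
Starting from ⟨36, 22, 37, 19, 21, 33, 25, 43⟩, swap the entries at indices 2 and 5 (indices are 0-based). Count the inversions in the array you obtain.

11 inversions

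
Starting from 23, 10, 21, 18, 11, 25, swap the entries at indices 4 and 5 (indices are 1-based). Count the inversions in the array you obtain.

Positions 4 and 5 hold 18 and 11; after swapping, the array is [23, 10, 21, 11, 18, 25].
For each element, count later entries that are smaller:
23 → 10, 21, 11, 18 → 4
10 → none → 0
21 → 11, 18 → 2
11 → none → 0
18 → none → 0
25 → none → 0
Sum: 4 + 0 + 2 + 0 + 0 + 0 = 6

6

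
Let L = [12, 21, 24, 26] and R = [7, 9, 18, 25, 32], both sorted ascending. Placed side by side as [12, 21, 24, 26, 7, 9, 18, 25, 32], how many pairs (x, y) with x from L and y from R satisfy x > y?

Take each right-half value and tally the left-half values above it:
r = 7: 12, 21, 24, 26 → 4
r = 9: 12, 21, 24, 26 → 4
r = 18: 21, 24, 26 → 3
r = 25: 26 → 1
r = 32: none → 0
Cross-inversions: 4 + 4 + 3 + 1 + 0 = 12

12 split inversions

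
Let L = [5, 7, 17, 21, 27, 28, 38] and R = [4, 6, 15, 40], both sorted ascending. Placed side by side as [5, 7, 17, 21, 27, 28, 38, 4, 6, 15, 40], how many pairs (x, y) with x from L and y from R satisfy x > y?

Take each right-half value and tally the left-half values above it:
r = 4: 5, 7, 17, 21, 27, 28, 38 → 7
r = 6: 7, 17, 21, 27, 28, 38 → 6
r = 15: 17, 21, 27, 28, 38 → 5
r = 40: none → 0
Cross-inversions: 7 + 6 + 5 + 0 = 18

18 split inversions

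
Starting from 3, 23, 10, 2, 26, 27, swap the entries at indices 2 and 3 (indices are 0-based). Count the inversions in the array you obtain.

Positions 2 and 3 hold 10 and 2; after swapping, the array is [3, 23, 2, 10, 26, 27].
Sweep left to right; for each value list the smaller values that follow it:
3: 1
23: 2
2: 0
10: 0
26: 0
27: 0
Sum: 1 + 2 + 0 + 0 + 0 + 0 = 3

3 inversions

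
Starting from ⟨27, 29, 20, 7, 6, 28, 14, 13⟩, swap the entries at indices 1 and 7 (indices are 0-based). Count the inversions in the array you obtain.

12 inversions

Positions 1 and 7 hold 29 and 13; after swapping, the array is [27, 13, 20, 7, 6, 28, 14, 29].
Sweep left to right; for each value list the smaller values that follow it:
27: 5
13: 2
20: 3
7: 1
6: 0
28: 1
14: 0
29: 0
Sum: 5 + 2 + 3 + 1 + 0 + 1 + 0 + 0 = 12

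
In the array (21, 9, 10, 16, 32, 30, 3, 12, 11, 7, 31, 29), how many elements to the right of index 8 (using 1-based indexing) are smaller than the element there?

2

The element at index 8 is 12.
Elements after it: 11, 7, 31, 29
Those smaller than 12: 11, 7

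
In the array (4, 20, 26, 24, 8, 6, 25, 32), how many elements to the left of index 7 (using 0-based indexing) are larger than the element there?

The element at index 7 is 32.
Elements before it: 4, 20, 26, 24, 8, 6, 25
None of them are larger than 32.

0 such elements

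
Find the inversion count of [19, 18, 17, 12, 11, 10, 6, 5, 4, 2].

Count, for each position, how many later elements it exceeds:
19: 9
18: 8
17: 7
12: 6
11: 5
10: 4
6: 3
5: 2
4: 1
2: 0
Sum: 9 + 8 + 7 + 6 + 5 + 4 + 3 + 2 + 1 + 0 = 45

45 out-of-order pairs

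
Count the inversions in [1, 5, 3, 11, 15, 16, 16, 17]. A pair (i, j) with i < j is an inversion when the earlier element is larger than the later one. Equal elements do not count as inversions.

Count, for each position, how many later elements it exceeds:
1 → none → 0
5 → 3 → 1
3 → none → 0
11 → none → 0
15 → none → 0
16 → none → 0
16 → none → 0
17 → none → 0
Sum: 0 + 1 + 0 + 0 + 0 + 0 + 0 + 0 = 1

1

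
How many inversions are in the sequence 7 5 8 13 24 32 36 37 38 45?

Count, for each position, how many later elements it exceeds:
7: 1
5: 0
8: 0
13: 0
24: 0
32: 0
36: 0
37: 0
38: 0
45: 0
Sum: 1 + 0 + 0 + 0 + 0 + 0 + 0 + 0 + 0 + 0 = 1

1 inversion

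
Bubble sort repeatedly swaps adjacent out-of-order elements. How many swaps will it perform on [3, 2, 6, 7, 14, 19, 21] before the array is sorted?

1

Each adjacent swap fixes exactly one inversion, so the minimum swap count equals the number of inversions.
Count inversions — for each element, later elements that are smaller:
3: 2 → 1
2: none → 0
6: none → 0
7: none → 0
14: none → 0
19: none → 0
21: none → 0
Total inversions: 1 + 0 + 0 + 0 + 0 + 0 + 0 = 1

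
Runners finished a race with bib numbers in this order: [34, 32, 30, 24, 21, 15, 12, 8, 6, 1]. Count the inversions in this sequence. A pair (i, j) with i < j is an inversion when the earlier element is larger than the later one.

45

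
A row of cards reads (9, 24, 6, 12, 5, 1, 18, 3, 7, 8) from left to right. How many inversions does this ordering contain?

Inversions: 27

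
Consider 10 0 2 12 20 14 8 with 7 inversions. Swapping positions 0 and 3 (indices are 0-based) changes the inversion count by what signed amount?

Positions 0 and 3 hold 10 and 12; after swapping, the array is [12, 0, 2, 10, 20, 14, 8].
For each element, count later entries that are smaller:
12 → 0, 2, 10, 8 → 4
0 → none → 0
2 → none → 0
10 → 8 → 1
20 → 14, 8 → 2
14 → 8 → 1
8 → none → 0
Sum: 4 + 0 + 0 + 1 + 2 + 1 + 0 = 8
Change: 8 − 7 = +1

+1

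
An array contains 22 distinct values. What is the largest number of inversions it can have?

231 inversions

A reversed (strictly descending) arrangement makes every pair an inversion, giving C(22, 2) inversions.
C(22, 2) = 22·21/2 = 231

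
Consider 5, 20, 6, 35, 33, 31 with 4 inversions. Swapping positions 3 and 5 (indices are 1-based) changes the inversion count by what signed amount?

+1

Positions 3 and 5 hold 6 and 33; after swapping, the array is [5, 20, 33, 35, 6, 31].
For each element, count later entries that are smaller:
5: 0
20: 1
33: 2
35: 2
6: 0
31: 0
Sum: 0 + 1 + 2 + 2 + 0 + 0 = 5
Change: 5 − 4 = +1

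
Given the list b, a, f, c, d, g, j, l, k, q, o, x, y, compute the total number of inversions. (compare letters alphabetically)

Count, for each position, how many later elements it exceeds:
b → a → 1
a → none → 0
f → c, d → 2
c → none → 0
d → none → 0
g → none → 0
j → none → 0
l → k → 1
k → none → 0
q → o → 1
o → none → 0
x → none → 0
y → none → 0
Sum: 1 + 0 + 2 + 0 + 0 + 0 + 0 + 1 + 0 + 1 + 0 + 0 + 0 = 5

5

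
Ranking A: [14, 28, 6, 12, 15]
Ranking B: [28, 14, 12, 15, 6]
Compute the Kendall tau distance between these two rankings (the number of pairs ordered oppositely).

Assign each item its position (1..5) in the first ordering, then rewrite the second ordering as that position sequence:
positions: 14→1, 28→2, 6→3, 12→4, 15→5
second ordering as positions: [2, 1, 4, 5, 3]
Discordant pairs = inversions in this position sequence.
2: 1 → 1
1: 0
4: 3 → 1
5: 3 → 1
3: 0
Total: 1 + 0 + 1 + 1 + 0 = 3

3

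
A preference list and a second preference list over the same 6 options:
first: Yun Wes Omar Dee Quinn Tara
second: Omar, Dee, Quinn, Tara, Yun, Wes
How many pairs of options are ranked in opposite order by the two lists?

Assign each item its position (1..6) in the first ordering, then rewrite the second ordering as that position sequence:
positions: Yun→1, Wes→2, Omar→3, Dee→4, Quinn→5, Tara→6
second ordering as positions: [3, 4, 5, 6, 1, 2]
Discordant pairs = inversions in this position sequence.
3: 1, 2 → 2
4: 1, 2 → 2
5: 1, 2 → 2
6: 1, 2 → 2
1: 0
2: 0
Total: 2 + 2 + 2 + 2 + 0 + 0 = 8

8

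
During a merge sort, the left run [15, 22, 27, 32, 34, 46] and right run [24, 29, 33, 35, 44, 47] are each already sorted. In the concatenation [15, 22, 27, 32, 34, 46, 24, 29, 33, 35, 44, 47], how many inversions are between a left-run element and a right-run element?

For each element r of the right run, count left-run elements greater than r:
r = 24: 27, 32, 34, 46 → 4
r = 29: 32, 34, 46 → 3
r = 33: 34, 46 → 2
r = 35: 46 → 1
r = 44: 46 → 1
r = 47: none → 0
Cross-inversions: 4 + 3 + 2 + 1 + 1 + 0 = 11

11 cross-inversions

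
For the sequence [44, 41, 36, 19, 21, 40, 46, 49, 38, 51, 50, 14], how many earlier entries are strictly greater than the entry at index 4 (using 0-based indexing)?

The element at index 4 is 21.
Elements before it: 44, 41, 36, 19
Those larger than 21: 44, 41, 36

3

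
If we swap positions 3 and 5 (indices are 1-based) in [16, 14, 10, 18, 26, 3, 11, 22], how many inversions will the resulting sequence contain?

16

Positions 3 and 5 hold 10 and 26; after swapping, the array is [16, 14, 26, 18, 10, 3, 11, 22].
Count, for each position, how many later elements it exceeds:
16: 4
14: 3
26: 5
18: 3
10: 1
3: 0
11: 0
22: 0
Sum: 4 + 3 + 5 + 3 + 1 + 0 + 0 + 0 = 16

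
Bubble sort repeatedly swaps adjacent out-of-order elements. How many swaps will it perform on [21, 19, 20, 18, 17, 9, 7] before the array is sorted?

20 swaps

Minimum adjacent swaps = number of inversions (each swap of adjacent out-of-order elements removes one inversion and no swap can remove more).
Count inversions — for each element, later elements that are smaller:
21: 19, 20, 18, 17, 9, 7 → 6
19: 18, 17, 9, 7 → 4
20: 18, 17, 9, 7 → 4
18: 17, 9, 7 → 3
17: 9, 7 → 2
9: 7 → 1
7: none → 0
Total inversions: 6 + 4 + 4 + 3 + 2 + 1 + 0 = 20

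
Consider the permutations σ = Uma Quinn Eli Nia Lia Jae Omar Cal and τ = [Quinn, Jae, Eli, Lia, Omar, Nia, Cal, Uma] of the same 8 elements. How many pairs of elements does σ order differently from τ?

Assign each item its position (1..8) in the first ordering, then rewrite the second ordering as that position sequence:
positions: Uma→1, Quinn→2, Eli→3, Nia→4, Lia→5, Jae→6, Omar→7, Cal→8
second ordering as positions: [2, 6, 3, 5, 7, 4, 8, 1]
Discordant pairs = inversions in this position sequence.
2: 1 → 1
6: 3, 5, 4, 1 → 4
3: 1 → 1
5: 4, 1 → 2
7: 4, 1 → 2
4: 1 → 1
8: 1 → 1
1: 0
Total: 1 + 4 + 1 + 2 + 2 + 1 + 1 + 0 = 12

12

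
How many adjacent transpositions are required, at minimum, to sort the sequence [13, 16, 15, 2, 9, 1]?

12

The minimum number of adjacent swaps to sort an array equals its inversion count, since every such swap removes exactly one inversion.
Count inversions — for each element, later elements that are smaller:
13: 2, 9, 1 → 3
16: 15, 2, 9, 1 → 4
15: 2, 9, 1 → 3
2: 1 → 1
9: 1 → 1
1: none → 0
Total inversions: 3 + 4 + 3 + 1 + 1 + 0 = 12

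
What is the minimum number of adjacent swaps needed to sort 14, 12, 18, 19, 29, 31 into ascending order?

1 swap

The minimum number of adjacent swaps to sort an array equals its inversion count, since every such swap removes exactly one inversion.
Count inversions — for each element, later elements that are smaller:
14: 12 → 1
12: none → 0
18: none → 0
19: none → 0
29: none → 0
31: none → 0
Total inversions: 1 + 0 + 0 + 0 + 0 + 0 = 1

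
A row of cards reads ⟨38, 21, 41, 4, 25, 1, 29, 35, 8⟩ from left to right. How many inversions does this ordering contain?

Count, for each position, how many later elements it exceeds:
38: 7
21: 3
41: 6
4: 1
25: 2
1: 0
29: 1
35: 1
8: 0
Sum: 7 + 3 + 6 + 1 + 2 + 0 + 1 + 1 + 0 = 21

21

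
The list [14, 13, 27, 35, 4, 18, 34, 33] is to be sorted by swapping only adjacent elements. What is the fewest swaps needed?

10

Each adjacent swap fixes exactly one inversion, so the minimum swap count equals the number of inversions.
Count inversions — for each element, later elements that are smaller:
14: 13, 4 → 2
13: 4 → 1
27: 4, 18 → 2
35: 4, 18, 34, 33 → 4
4: none → 0
18: none → 0
34: 33 → 1
33: none → 0
Total inversions: 2 + 1 + 2 + 4 + 0 + 0 + 1 + 0 = 10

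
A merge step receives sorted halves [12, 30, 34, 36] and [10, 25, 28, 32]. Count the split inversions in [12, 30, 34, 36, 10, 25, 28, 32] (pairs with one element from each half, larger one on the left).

12 cross-inversions

Take each right-half value and tally the left-half values above it:
r = 10: 12, 30, 34, 36 → 4
r = 25: 30, 34, 36 → 3
r = 28: 30, 34, 36 → 3
r = 32: 34, 36 → 2
Cross-inversions: 4 + 3 + 3 + 2 = 12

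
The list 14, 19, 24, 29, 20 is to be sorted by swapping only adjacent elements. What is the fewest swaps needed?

Each adjacent swap fixes exactly one inversion, so the minimum swap count equals the number of inversions.
Count inversions — for each element, later elements that are smaller:
14: none → 0
19: none → 0
24: 20 → 1
29: 20 → 1
20: none → 0
Total inversions: 0 + 0 + 1 + 1 + 0 = 2

2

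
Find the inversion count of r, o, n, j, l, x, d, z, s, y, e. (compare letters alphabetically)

27 inversions

Sweep left to right; for each value list the smaller values that follow it:
r → o, n, j, l, d, e → 6
o → n, j, l, d, e → 5
n → j, l, d, e → 4
j → d, e → 2
l → d, e → 2
x → d, s, e → 3
d → none → 0
z → s, y, e → 3
s → e → 1
y → e → 1
e → none → 0
Sum: 6 + 5 + 4 + 2 + 2 + 3 + 0 + 3 + 1 + 1 + 0 = 27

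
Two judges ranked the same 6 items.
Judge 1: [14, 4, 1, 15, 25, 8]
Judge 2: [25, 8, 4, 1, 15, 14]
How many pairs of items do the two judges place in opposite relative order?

11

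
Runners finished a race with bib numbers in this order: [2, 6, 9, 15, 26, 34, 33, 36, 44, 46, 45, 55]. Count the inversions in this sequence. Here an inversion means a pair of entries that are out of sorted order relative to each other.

Inversions: 2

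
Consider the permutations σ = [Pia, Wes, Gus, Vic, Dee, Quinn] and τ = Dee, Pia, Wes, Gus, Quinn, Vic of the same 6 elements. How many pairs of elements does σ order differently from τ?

5

Assign each item its position (1..6) in the first ordering, then rewrite the second ordering as that position sequence:
positions: Pia→1, Wes→2, Gus→3, Vic→4, Dee→5, Quinn→6
second ordering as positions: [5, 1, 2, 3, 6, 4]
Discordant pairs = inversions in this position sequence.
5: 1, 2, 3, 4 → 4
1: 0
2: 0
3: 0
6: 4 → 1
4: 0
Total: 4 + 0 + 0 + 0 + 1 + 0 = 5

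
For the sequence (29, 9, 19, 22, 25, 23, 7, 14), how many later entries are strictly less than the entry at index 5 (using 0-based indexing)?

2

The element at index 5 is 23.
Elements after it: 7, 14
Those smaller than 23: 7, 14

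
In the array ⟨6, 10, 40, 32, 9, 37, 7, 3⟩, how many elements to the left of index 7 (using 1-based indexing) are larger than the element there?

5

The element at index 7 is 7.
Elements before it: 6, 10, 40, 32, 9, 37
Those larger than 7: 10, 40, 32, 9, 37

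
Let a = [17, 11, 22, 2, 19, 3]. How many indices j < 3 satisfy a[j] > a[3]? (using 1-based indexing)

The element at index 3 is 22.
Elements before it: 17, 11
None of them are larger than 22.

0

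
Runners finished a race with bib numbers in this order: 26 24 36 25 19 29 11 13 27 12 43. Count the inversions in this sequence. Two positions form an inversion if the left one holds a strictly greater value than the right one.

30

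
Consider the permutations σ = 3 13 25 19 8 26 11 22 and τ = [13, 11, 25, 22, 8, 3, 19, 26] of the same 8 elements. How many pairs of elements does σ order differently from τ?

Assign each item its position (1..8) in the first ordering, then rewrite the second ordering as that position sequence:
positions: 3→1, 13→2, 25→3, 19→4, 8→5, 26→6, 11→7, 22→8
second ordering as positions: [2, 7, 3, 8, 5, 1, 4, 6]
Discordant pairs = inversions in this position sequence.
2: 1 → 1
7: 3, 5, 1, 4, 6 → 5
3: 1 → 1
8: 5, 1, 4, 6 → 4
5: 1, 4 → 2
1: 0
4: 0
6: 0
Total: 1 + 5 + 1 + 4 + 2 + 0 + 0 + 0 = 13

13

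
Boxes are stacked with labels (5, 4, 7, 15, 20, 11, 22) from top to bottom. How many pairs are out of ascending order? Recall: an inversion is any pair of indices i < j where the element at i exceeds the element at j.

Sweep left to right; for each value list the smaller values that follow it:
5 → 4 → 1
4 → none → 0
7 → none → 0
15 → 11 → 1
20 → 11 → 1
11 → none → 0
22 → none → 0
Sum: 1 + 0 + 0 + 1 + 1 + 0 + 0 = 3

3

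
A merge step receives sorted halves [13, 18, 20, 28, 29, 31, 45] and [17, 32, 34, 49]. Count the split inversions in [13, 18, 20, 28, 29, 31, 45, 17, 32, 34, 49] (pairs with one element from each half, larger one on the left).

8

Take each right-half value and tally the left-half values above it:
r = 17: 18, 20, 28, 29, 31, 45 → 6
r = 32: 45 → 1
r = 34: 45 → 1
r = 49: none → 0
Cross-inversions: 6 + 1 + 1 + 0 = 8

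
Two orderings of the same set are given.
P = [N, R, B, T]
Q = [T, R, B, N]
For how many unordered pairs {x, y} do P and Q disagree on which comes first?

Assign each item its position (1..4) in the first ordering, then rewrite the second ordering as that position sequence:
positions: N→1, R→2, B→3, T→4
second ordering as positions: [4, 2, 3, 1]
Discordant pairs = inversions in this position sequence.
4: 2, 3, 1 → 3
2: 1 → 1
3: 1 → 1
1: 0
Total: 3 + 1 + 1 + 0 = 5

5 disagreeing pairs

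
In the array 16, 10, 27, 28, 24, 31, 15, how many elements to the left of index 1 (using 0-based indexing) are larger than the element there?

1

The element at index 1 is 10.
Elements before it: 16
Those larger than 10: 16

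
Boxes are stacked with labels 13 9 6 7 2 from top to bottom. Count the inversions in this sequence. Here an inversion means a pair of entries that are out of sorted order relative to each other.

9 inversions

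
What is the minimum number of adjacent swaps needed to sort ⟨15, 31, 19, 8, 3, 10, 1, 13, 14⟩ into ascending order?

23 swaps

Each adjacent swap fixes exactly one inversion, so the minimum swap count equals the number of inversions.
Count inversions — for each element, later elements that are smaller:
15: 8, 3, 10, 1, 13, 14 → 6
31: 19, 8, 3, 10, 1, 13, 14 → 7
19: 8, 3, 10, 1, 13, 14 → 6
8: 3, 1 → 2
3: 1 → 1
10: 1 → 1
1: none → 0
13: none → 0
14: none → 0
Total inversions: 6 + 7 + 6 + 2 + 1 + 1 + 0 + 0 + 0 = 23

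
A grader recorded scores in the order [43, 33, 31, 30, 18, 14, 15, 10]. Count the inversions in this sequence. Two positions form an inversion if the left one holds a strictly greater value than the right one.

27

Element-by-element contributions:
43 → 33, 31, 30, 18, 14, 15, 10 → 7
33 → 31, 30, 18, 14, 15, 10 → 6
31 → 30, 18, 14, 15, 10 → 5
30 → 18, 14, 15, 10 → 4
18 → 14, 15, 10 → 3
14 → 10 → 1
15 → 10 → 1
10 → none → 0
Sum: 7 + 6 + 5 + 4 + 3 + 1 + 1 + 0 = 27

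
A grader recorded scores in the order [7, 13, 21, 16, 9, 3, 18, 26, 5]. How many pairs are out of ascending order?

Count, for each position, how many later elements it exceeds:
7 → 3, 5 → 2
13 → 9, 3, 5 → 3
21 → 16, 9, 3, 18, 5 → 5
16 → 9, 3, 5 → 3
9 → 3, 5 → 2
3 → none → 0
18 → 5 → 1
26 → 5 → 1
5 → none → 0
Sum: 2 + 3 + 5 + 3 + 2 + 0 + 1 + 1 + 0 = 17

17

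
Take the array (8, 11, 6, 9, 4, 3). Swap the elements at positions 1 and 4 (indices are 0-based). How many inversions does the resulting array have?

There are 7 inversions.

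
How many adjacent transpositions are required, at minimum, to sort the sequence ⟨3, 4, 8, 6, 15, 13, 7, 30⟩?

5

Each adjacent swap fixes exactly one inversion, so the minimum swap count equals the number of inversions.
Count inversions — for each element, later elements that are smaller:
3: none → 0
4: none → 0
8: 6, 7 → 2
6: none → 0
15: 13, 7 → 2
13: 7 → 1
7: none → 0
30: none → 0
Total inversions: 0 + 0 + 2 + 0 + 2 + 1 + 0 + 0 = 5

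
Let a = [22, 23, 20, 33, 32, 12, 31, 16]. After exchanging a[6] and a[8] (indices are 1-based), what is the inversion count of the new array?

Positions 6 and 8 hold 12 and 16; after swapping, the array is [22, 23, 20, 33, 32, 16, 31, 12].
For each element, count later entries that are smaller:
22: 3
23: 3
20: 2
33: 4
32: 3
16: 1
31: 1
12: 0
Sum: 3 + 3 + 2 + 4 + 3 + 1 + 1 + 0 = 17

17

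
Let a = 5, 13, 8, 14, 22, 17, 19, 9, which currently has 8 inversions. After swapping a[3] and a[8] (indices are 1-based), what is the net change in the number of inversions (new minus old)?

+1

Positions 3 and 8 hold 8 and 9; after swapping, the array is [5, 13, 9, 14, 22, 17, 19, 8].
Count, for each position, how many later elements it exceeds:
5: 0
13: 2
9: 1
14: 1
22: 3
17: 1
19: 1
8: 0
Sum: 0 + 2 + 1 + 1 + 3 + 1 + 1 + 0 = 9
Change: 9 − 8 = +1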